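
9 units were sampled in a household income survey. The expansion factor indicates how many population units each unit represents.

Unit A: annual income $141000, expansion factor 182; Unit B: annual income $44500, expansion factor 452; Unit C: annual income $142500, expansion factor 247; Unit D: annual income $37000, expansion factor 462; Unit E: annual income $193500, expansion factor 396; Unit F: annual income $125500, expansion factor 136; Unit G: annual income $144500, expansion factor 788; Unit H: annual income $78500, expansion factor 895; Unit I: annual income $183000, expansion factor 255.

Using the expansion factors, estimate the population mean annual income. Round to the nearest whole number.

Weighted sum = 141000×182 + 44500×452 + 142500×247 + 37000×462 + 193500×396 + 125500×136 + 144500×788 + 78500×895 + 183000×255
  = 25662000 + 20114000 + 35197500 + 17094000 + 76626000 + 17068000 + 113866000 + 70257500 + 46665000 = 422550000
Sum of weights = 182 + 452 + 247 + 462 + 396 + 136 + 788 + 895 + 255 = 3813
Weighted mean = 422550000 / 3813 = 110818.25

110818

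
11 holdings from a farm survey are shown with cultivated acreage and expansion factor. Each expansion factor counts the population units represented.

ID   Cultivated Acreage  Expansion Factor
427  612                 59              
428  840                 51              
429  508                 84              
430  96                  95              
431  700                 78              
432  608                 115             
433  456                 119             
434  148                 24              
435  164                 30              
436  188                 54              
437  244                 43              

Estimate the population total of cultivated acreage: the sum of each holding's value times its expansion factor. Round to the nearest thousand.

339000

Weighted total = 612×59 + 840×51 + 508×84 + 96×95 + 700×78 + 608×115 + 456×119 + 148×24 + 164×30 + 188×54 + 244×43
  = 36108 + 42840 + 42672 + 9120 + 54600 + 69920 + 54264 + 3552 + 4920 + 10152 + 10492 = 338640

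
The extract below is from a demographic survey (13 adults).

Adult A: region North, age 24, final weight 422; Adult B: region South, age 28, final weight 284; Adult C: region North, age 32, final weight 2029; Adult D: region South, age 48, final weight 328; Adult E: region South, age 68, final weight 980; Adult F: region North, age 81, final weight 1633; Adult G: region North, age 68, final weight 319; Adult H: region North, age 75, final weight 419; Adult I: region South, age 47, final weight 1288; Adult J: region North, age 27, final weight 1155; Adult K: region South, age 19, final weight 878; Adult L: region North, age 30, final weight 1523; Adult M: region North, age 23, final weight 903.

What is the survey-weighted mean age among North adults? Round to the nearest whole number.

North rows: A, C, F, G, H, J, L, M
Weighted sum = 358090
Sum of weights = 422 + 2029 + 1633 + 319 + 419 + 1155 + 1523 + 903 = 8403
Weighted mean = 358090 / 8403 = 42.614542

43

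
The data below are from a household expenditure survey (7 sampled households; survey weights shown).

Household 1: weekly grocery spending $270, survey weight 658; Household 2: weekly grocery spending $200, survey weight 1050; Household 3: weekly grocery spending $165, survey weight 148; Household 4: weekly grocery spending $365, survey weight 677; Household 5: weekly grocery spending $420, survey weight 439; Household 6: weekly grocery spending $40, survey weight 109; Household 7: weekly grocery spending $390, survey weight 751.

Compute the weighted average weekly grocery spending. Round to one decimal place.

Weighted sum = 270×658 + 200×1050 + 165×148 + 365×677 + 420×439 + 40×109 + 390×751
  = 1140815
Sum of weights = 658 + 1050 + 148 + 677 + 439 + 109 + 751 = 3832
Weighted mean = 1140815 / 3832 = 297.70746

297.7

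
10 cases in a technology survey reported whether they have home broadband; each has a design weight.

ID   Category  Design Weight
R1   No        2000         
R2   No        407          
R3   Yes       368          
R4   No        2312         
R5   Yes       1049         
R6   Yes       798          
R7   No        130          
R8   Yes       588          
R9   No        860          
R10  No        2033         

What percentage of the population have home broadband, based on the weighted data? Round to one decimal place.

26.6

Sum of weights for 'Yes' = 368 + 1049 + 798 + 588 = 2803
Total weight = 10545
Weighted proportion = 2803 / 10545 = 0.26581318 → 26.581318%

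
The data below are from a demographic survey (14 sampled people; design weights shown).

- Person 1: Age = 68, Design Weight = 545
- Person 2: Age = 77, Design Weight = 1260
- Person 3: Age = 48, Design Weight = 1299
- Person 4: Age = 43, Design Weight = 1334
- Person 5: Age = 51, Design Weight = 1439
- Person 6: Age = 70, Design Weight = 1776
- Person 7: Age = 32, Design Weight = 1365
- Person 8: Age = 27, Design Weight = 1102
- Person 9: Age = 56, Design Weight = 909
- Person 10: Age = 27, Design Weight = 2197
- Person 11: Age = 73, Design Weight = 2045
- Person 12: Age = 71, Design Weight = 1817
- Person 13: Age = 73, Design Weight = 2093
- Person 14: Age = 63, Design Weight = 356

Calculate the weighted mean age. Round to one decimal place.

55.7

Weighted sum = 1088669
Sum of weights = 19537
Weighted mean = 1088669 / 19537 = 55.723448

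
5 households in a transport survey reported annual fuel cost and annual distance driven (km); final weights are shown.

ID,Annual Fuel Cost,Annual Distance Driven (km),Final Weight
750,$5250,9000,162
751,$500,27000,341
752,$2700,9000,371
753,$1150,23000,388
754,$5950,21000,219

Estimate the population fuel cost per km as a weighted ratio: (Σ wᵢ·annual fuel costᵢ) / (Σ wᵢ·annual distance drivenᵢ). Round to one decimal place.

Σ wᵢ·y = 5250×162 + 500×341 + 2700×371 + 1150×388 + 5950×219
  = 850500 + 170500 + 1001700 + 446200 + 1303050 = 3771950
Σ wᵢ·x = 9000×162 + 27000×341 + 9000×371 + 23000×388 + 21000×219
  = 27527000
Ratio = 3771950 / 27527000 = 0.13702728

0.1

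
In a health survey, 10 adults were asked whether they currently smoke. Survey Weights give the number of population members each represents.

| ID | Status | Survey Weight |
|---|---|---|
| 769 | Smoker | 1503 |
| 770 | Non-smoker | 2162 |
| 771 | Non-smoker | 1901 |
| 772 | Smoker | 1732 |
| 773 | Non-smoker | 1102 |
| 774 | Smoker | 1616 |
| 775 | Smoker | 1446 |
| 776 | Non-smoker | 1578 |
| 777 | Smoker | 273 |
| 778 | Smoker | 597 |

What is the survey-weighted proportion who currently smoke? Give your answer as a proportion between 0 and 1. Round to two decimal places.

0.52

Sum of weights for 'Smoker' = 1503 + 1732 + 1616 + 1446 + 273 + 597 = 7167
Total weight = 1503 + 2162 + 1901 + 1732 + 1102 + 1616 + 1446 + 1578 + 273 + 597 = 13910
Weighted proportion = 7167 / 13910 = 0.51524083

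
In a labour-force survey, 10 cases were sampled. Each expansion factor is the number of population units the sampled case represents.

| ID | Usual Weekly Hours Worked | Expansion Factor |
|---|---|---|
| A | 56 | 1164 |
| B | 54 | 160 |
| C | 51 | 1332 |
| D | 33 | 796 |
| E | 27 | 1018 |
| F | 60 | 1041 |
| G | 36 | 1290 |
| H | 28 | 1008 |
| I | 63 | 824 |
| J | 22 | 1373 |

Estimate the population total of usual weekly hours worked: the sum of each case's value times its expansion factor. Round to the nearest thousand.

415000

Weighted total = 56×1164 + 54×160 + 51×1332 + 33×796 + 27×1018 + 60×1041 + 36×1290 + 28×1008 + 63×824 + 22×1373
  = 65184 + 8640 + 67932 + 26268 + 27486 + 62460 + 46440 + 28224 + 51912 + 30206 = 414752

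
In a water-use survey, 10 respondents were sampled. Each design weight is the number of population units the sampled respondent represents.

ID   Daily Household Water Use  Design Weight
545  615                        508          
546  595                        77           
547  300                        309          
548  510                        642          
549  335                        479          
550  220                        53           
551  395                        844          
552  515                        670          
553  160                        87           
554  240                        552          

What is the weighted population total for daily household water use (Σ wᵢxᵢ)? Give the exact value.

1775310

Weighted total = 615×508 + 595×77 + 300×309 + 510×642 + 335×479 + 220×53 + 395×844 + 515×670 + 160×87 + 240×552
  = 312420 + 45815 + 92700 + 327420 + 160465 + 11660 + 333380 + 345050 + 13920 + 132480 = 1775310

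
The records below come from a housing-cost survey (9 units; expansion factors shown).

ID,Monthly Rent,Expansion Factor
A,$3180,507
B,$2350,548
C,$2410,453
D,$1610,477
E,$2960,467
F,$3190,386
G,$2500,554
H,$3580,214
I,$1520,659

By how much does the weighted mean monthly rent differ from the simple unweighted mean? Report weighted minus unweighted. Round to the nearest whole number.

-121

Unweighted sum = 3180 + 2350 + 2410 + 1610 + 2960 + 3190 + 2500 + 3580 + 1520 = 23300
Unweighted mean = 23300 / 9 = 2588.8889
Weighted sum = 3180×507 + 2350×548 + 2410×453 + 1610×477 + 2960×467 + 3190×386 + 2500×554 + 3580×214 + 1520×659
  = 1612260 + 1287800 + 1091730 + 767970 + 1382320 + 1231340 + 1385000 + 766120 + 1001680 = 10526220
Sum of weights = 507 + 548 + 453 + 477 + 467 + 386 + 554 + 214 + 659 = 4265
Weighted mean = 10526220 / 4265 = 2468.0469
Difference (weighted minus unweighted) = -120.842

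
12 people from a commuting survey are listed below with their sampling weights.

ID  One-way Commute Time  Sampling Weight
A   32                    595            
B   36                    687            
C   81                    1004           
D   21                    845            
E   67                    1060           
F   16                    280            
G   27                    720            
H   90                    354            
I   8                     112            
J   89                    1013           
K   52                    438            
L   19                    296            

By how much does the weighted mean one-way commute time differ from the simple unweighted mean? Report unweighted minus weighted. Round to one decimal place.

-7.7

Unweighted sum = 32 + 36 + 81 + 21 + 67 + 16 + 27 + 90 + 8 + 89 + 52 + 19 = 538
Unweighted mean = 538 / 12 = 44.833333
Weighted sum = 32×595 + 36×687 + 81×1004 + 21×845 + 67×1060 + 16×280 + 27×720 + 90×354 + 8×112 + 89×1013 + 52×438 + 19×296
  = 19040 + 24732 + 81324 + 17745 + 71020 + 4480 + 19440 + 31860 + 896 + 90157 + 22776 + 5624 = 389094
Sum of weights = 595 + 687 + 1004 + 845 + 1060 + 280 + 720 + 354 + 112 + 1013 + 438 + 296 = 7404
Weighted mean = 389094 / 7404 = 52.551864
Difference (unweighted minus weighted) = -7.7185305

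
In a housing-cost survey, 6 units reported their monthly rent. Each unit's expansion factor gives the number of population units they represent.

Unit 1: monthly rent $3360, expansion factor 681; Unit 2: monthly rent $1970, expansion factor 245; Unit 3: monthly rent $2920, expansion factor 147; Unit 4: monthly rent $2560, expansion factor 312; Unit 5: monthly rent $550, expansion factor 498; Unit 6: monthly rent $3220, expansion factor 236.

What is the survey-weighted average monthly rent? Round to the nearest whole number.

Weighted sum = 3360×681 + 1970×245 + 2920×147 + 2560×312 + 550×498 + 3220×236
  = 2288160 + 482650 + 429240 + 798720 + 273900 + 759920 = 5032590
Sum of weights = 681 + 245 + 147 + 312 + 498 + 236 = 2119
Weighted mean = 5032590 / 2119 = 2374.9835

2375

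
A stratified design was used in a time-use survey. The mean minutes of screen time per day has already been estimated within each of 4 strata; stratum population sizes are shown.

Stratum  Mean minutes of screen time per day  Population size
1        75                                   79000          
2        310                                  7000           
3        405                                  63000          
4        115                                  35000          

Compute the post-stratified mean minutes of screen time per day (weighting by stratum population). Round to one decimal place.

204.5

Σ Nₕ·x̄ₕ = 75×79000 + 310×7000 + 405×63000 + 115×35000
  = 5925000 + 2170000 + 25515000 + 4025000 = 37635000
Σ Nₕ = 79000 + 7000 + 63000 + 35000 = 184000
Overall mean = 37635000 / 184000 = 204.53804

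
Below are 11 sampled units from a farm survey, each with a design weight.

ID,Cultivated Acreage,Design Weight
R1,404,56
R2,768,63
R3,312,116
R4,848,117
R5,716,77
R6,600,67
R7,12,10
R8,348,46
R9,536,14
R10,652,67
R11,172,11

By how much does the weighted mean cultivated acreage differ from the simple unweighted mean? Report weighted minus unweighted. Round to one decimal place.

88.0

Unweighted sum = 404 + 768 + 312 + 848 + 716 + 600 + 12 + 348 + 536 + 652 + 172 = 5368
Unweighted mean = 5368 / 11 = 488
Weighted sum = 404×56 + 768×63 + 312×116 + 848×117 + 716×77 + 600×67 + 12×10 + 348×46 + 536×14 + 652×67 + 172×11
  = 370956
Sum of weights = 56 + 63 + 116 + 117 + 77 + 67 + 10 + 46 + 14 + 67 + 11 = 644
Weighted mean = 370956 / 644 = 576.01863
Difference (weighted minus unweighted) = 88.018634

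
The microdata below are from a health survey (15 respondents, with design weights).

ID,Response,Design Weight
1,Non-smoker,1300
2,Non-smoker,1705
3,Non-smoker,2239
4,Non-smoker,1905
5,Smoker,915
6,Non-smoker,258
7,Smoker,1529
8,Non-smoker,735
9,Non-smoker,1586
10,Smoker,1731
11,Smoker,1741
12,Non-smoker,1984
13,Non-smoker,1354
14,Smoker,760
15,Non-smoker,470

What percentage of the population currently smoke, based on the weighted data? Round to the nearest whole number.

Sum of weights for 'Smoker' = 915 + 1529 + 1731 + 1741 + 760 = 6676
Total weight = 20212
Weighted proportion = 6676 / 20212 = 0.33029883 → 33.029883%

33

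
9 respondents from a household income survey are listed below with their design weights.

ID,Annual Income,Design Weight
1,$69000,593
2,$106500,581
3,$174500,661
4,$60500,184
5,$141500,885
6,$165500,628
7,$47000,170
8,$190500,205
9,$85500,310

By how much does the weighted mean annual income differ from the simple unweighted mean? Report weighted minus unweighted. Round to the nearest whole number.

Unweighted sum = 69000 + 106500 + 174500 + 60500 + 141500 + 165500 + 47000 + 190500 + 85500 = 1040500
Unweighted mean = 1040500 / 9 = 115611.11
Weighted sum = 69000×593 + 106500×581 + 174500×661 + 60500×184 + 141500×885 + 165500×628 + 47000×170 + 190500×205 + 85500×310
  = 531979000
Sum of weights = 593 + 581 + 661 + 184 + 885 + 628 + 170 + 205 + 310 = 4217
Weighted mean = 531979000 / 4217 = 126151.06
Difference (weighted minus unweighted) = 10539.944

10540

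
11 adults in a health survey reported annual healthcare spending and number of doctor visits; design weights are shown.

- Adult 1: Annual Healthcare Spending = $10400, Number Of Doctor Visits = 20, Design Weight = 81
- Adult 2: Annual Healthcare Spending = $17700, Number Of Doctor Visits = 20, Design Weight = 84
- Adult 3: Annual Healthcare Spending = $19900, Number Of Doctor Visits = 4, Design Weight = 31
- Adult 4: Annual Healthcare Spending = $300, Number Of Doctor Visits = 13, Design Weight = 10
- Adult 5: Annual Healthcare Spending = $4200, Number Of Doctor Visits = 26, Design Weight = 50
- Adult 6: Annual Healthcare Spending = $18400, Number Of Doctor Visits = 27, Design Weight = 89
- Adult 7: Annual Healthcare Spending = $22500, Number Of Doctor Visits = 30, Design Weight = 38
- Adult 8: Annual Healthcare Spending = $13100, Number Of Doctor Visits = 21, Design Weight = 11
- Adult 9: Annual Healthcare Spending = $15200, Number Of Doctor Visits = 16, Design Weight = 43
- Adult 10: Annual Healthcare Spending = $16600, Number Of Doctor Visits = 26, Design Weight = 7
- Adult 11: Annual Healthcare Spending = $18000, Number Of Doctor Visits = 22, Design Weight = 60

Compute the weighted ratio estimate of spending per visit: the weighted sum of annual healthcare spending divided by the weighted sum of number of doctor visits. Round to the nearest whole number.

Σ wᵢ·y = 10400×81 + 17700×84 + 19900×31 + 300×10 + 4200×50 + 18400×89 + 22500×38 + 13100×11 + 15200×43 + 16600×7 + 18000×60
  = 842400 + 1486800 + 616900 + 3000 + 210000 + 1637600 + 855000 + 144100 + 653600 + 116200 + 1080000 = 7645600
Σ wᵢ·x = 20×81 + 20×84 + 4×31 + 13×10 + 26×50 + 27×89 + 30×38 + 21×11 + 16×43 + 26×7 + 22×60
  = 1620 + 1680 + 124 + 130 + 1300 + 2403 + 1140 + 231 + 688 + 182 + 1320 = 10818
Ratio = 7645600 / 10818 = 706.74801

707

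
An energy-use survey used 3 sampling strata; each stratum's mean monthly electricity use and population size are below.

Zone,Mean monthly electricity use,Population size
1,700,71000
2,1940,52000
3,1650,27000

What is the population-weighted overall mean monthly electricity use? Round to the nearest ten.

Σ Nₕ·x̄ₕ = 700×71000 + 1940×52000 + 1650×27000
  = 49700000 + 100880000 + 44550000 = 195130000
Σ Nₕ = 71000 + 52000 + 27000 = 150000
Overall mean = 195130000 / 150000 = 1300.8667

1300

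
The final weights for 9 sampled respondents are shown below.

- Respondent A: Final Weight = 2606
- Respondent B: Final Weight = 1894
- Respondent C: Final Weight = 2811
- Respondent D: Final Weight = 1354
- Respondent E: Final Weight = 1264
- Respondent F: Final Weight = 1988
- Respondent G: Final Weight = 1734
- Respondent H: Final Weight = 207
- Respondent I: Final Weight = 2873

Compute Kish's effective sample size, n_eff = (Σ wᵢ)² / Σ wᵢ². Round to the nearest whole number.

Σ wᵢ = 16731
Σ wᵢ² = 6791236 + 3587236 + 7901721 + 1833316 + 1597696 + 3952144 + 3006756 + 42849 + 8254129 = 36967083
n_eff = 16731² / 36967083 = 279926361 / 36967083 = 7.572314

8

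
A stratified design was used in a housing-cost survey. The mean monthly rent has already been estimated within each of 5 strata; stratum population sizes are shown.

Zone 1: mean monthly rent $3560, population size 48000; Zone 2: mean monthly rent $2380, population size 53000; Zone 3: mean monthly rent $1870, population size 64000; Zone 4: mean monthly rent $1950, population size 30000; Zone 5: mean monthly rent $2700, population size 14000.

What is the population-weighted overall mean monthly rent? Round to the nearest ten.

Σ Nₕ·x̄ₕ = 3560×48000 + 2380×53000 + 1870×64000 + 1950×30000 + 2700×14000
  = 170880000 + 126140000 + 119680000 + 58500000 + 37800000 = 513000000
Σ Nₕ = 48000 + 53000 + 64000 + 30000 + 14000 = 209000
Overall mean = 513000000 / 209000 = 2454.5455

2450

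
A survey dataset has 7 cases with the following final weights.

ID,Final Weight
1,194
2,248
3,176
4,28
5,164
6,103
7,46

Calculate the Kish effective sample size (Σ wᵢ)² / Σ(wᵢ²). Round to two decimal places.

5.39

Σ wᵢ = 194 + 248 + 176 + 28 + 164 + 103 + 46 = 959
Σ wᵢ² = 37636 + 61504 + 30976 + 784 + 26896 + 10609 + 2116 = 170521
n_eff = 959² / 170521 = 919681 / 170521 = 5.3933592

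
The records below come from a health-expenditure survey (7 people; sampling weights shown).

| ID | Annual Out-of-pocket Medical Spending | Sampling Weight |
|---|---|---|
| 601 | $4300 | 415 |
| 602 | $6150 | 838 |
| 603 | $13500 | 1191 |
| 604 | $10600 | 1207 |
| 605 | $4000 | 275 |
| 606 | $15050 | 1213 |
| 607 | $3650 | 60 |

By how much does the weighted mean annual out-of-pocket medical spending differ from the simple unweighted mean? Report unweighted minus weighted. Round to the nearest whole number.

-2475

Unweighted sum = 57250
Unweighted mean = 57250 / 7 = 8178.5714
Weighted sum = 4300×415 + 6150×838 + 13500×1191 + 10600×1207 + 4000×275 + 15050×1213 + 3650×60
  = 55385550
Sum of weights = 415 + 838 + 1191 + 1207 + 275 + 1213 + 60 = 5199
Weighted mean = 55385550 / 5199 = 10653.116
Difference (unweighted minus weighted) = -2474.5446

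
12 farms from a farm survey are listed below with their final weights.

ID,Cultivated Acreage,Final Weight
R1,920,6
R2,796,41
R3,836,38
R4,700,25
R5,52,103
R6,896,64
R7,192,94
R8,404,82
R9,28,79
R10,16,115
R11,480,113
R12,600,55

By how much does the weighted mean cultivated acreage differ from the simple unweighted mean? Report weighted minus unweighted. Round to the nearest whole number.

Unweighted sum = 920 + 796 + 836 + 700 + 52 + 896 + 192 + 404 + 28 + 16 + 480 + 600 = 5920
Unweighted mean = 5920 / 12 = 493.33333
Weighted sum = 920×6 + 796×41 + 836×38 + 700×25 + 52×103 + 896×64 + 192×94 + 404×82 + 28×79 + 16×115 + 480×113 + 600×55
  = 292592
Sum of weights = 815
Weighted mean = 292592 / 815 = 359.00859
Difference (weighted minus unweighted) = -134.32474

-134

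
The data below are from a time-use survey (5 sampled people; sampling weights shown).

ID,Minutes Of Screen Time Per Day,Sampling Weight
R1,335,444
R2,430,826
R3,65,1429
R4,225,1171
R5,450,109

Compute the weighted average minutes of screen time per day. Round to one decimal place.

228.5

Weighted sum = 909330
Sum of weights = 444 + 826 + 1429 + 1171 + 109 = 3979
Weighted mean = 909330 / 3979 = 228.53229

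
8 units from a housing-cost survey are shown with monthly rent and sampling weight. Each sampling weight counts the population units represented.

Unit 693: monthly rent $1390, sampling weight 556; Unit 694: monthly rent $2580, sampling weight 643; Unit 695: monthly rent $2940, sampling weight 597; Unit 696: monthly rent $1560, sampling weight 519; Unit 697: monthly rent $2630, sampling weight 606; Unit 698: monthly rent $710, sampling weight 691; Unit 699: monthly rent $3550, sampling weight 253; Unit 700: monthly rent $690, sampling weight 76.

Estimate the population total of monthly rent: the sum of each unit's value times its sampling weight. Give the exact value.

8031580

Weighted total = 1390×556 + 2580×643 + 2940×597 + 1560×519 + 2630×606 + 710×691 + 3550×253 + 690×76
  = 772840 + 1658940 + 1755180 + 809640 + 1593780 + 490610 + 898150 + 52440 = 8031580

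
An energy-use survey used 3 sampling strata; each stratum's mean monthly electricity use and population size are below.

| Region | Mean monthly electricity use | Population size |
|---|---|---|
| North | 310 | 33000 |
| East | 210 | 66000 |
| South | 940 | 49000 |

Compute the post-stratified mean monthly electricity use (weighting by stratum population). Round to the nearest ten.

470

Σ Nₕ·x̄ₕ = 70150000
Σ Nₕ = 148000
Overall mean = 70150000 / 148000 = 473.98649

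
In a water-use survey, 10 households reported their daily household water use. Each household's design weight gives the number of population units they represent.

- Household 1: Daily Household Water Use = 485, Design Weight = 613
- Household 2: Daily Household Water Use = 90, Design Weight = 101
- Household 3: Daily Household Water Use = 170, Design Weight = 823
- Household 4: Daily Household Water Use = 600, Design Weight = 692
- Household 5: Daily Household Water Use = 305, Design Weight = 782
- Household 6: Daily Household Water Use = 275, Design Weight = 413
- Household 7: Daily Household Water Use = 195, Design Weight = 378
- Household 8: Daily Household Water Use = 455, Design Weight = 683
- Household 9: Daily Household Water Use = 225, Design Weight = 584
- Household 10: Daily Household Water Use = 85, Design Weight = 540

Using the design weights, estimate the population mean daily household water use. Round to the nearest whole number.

Weighted sum = 1775365
Sum of weights = 613 + 101 + 823 + 692 + 782 + 413 + 378 + 683 + 584 + 540 = 5609
Weighted mean = 1775365 / 5609 = 316.52077

317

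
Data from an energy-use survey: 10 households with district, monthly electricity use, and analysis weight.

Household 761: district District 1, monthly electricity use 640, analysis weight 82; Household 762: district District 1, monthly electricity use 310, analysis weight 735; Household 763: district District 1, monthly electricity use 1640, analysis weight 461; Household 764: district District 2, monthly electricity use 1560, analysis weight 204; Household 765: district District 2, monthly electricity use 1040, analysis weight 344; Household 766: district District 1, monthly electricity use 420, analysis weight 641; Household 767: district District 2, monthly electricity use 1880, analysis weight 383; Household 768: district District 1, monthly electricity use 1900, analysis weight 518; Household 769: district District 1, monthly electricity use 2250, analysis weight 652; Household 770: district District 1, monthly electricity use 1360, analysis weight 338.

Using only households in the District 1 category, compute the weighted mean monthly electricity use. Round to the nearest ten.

District 1 rows: 761, 762, 763, 766, 768, 769, 770
Weighted sum = 640×82 + 310×735 + 1640×461 + 420×641 + 1900×518 + 2250×652 + 1360×338
  = 4216470
Sum of weights = 82 + 735 + 461 + 641 + 518 + 652 + 338 = 3427
Weighted mean = 4216470 / 3427 = 1230.3677

1230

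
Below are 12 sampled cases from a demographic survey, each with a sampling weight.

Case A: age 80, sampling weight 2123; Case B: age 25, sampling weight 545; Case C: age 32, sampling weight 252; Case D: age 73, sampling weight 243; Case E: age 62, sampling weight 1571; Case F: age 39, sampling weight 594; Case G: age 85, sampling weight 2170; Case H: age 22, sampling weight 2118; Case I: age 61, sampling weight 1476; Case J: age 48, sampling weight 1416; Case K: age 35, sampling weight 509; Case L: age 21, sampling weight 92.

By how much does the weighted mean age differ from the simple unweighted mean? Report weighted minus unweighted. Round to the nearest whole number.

Unweighted sum = 80 + 25 + 32 + 73 + 62 + 39 + 85 + 22 + 61 + 48 + 35 + 21 = 583
Unweighted mean = 583 / 12 = 48.583333
Weighted sum = 80×2123 + 25×545 + 32×252 + 73×243 + 62×1571 + 39×594 + 85×2170 + 22×2118 + 61×1476 + 48×1416 + 35×509 + 21×92
  = 169840 + 13625 + 8064 + 17739 + 97402 + 23166 + 184450 + 46596 + 90036 + 67968 + 17815 + 1932 = 738633
Sum of weights = 2123 + 545 + 252 + 243 + 1571 + 594 + 2170 + 2118 + 1476 + 1416 + 509 + 92 = 13109
Weighted mean = 738633 / 13109 = 56.345488
Difference (weighted minus unweighted) = 7.7621545

8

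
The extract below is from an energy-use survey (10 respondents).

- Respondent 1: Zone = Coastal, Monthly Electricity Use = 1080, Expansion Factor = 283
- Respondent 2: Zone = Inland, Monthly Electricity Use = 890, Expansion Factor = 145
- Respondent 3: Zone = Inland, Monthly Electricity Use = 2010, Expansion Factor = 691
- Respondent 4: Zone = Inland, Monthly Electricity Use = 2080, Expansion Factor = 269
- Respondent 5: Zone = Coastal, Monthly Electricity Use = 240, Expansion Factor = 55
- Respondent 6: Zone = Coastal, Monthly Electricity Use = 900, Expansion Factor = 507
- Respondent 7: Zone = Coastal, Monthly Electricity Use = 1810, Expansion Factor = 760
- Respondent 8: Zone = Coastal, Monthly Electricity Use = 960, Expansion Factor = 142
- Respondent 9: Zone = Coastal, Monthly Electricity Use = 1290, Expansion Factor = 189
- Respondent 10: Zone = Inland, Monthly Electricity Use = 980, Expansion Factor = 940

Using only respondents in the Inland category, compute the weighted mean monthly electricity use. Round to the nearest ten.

1470

Inland rows: 2, 3, 4, 10
Weighted sum = 890×145 + 2010×691 + 2080×269 + 980×940
  = 129050 + 1388910 + 559520 + 921200 = 2998680
Sum of weights = 145 + 691 + 269 + 940 = 2045
Weighted mean = 2998680 / 2045 = 1466.3472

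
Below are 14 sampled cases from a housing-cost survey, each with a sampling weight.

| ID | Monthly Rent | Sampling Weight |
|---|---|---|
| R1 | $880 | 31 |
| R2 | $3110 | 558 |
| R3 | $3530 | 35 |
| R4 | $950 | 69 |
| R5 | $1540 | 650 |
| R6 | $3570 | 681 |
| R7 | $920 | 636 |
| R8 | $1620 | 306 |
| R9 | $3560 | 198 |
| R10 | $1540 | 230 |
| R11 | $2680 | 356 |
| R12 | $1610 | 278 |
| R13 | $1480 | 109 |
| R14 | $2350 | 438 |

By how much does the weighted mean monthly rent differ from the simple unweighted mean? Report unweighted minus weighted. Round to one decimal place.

-115.5

Unweighted sum = 29340
Unweighted mean = 29340 / 14 = 2095.7143
Weighted sum = 10116130
Sum of weights = 4575
Weighted mean = 10116130 / 4575 = 2211.176
Difference (unweighted minus weighted) = -115.46167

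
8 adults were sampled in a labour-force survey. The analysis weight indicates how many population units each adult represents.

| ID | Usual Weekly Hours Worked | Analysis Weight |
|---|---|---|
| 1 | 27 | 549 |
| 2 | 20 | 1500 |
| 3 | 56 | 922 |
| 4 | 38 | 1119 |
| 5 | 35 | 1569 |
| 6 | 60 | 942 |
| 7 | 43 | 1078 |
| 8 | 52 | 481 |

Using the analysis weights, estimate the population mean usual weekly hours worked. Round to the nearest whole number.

Weighted sum = 27×549 + 20×1500 + 56×922 + 38×1119 + 35×1569 + 60×942 + 43×1078 + 52×481
  = 14823 + 30000 + 51632 + 42522 + 54915 + 56520 + 46354 + 25012 = 321778
Sum of weights = 8160
Weighted mean = 321778 / 8160 = 39.433578

39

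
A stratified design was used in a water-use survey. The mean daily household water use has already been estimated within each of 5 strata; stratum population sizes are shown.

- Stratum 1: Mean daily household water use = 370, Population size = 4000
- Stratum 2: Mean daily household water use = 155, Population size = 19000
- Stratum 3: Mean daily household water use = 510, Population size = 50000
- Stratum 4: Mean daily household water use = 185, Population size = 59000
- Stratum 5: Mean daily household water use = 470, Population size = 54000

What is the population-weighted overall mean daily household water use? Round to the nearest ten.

360

Σ Nₕ·x̄ₕ = 370×4000 + 155×19000 + 510×50000 + 185×59000 + 470×54000
  = 1480000 + 2945000 + 25500000 + 10915000 + 25380000 = 66220000
Σ Nₕ = 4000 + 19000 + 50000 + 59000 + 54000 = 186000
Overall mean = 66220000 / 186000 = 356.02151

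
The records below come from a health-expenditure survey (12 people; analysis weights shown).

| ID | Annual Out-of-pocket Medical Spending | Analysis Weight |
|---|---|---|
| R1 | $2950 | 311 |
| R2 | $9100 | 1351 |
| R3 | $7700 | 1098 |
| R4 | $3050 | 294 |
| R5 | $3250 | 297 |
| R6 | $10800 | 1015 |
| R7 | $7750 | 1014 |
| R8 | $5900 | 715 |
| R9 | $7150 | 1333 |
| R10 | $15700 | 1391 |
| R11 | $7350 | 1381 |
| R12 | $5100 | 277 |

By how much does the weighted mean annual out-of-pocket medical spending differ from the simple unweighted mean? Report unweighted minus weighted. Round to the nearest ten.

Unweighted sum = 2950 + 9100 + 7700 + 3050 + 3250 + 10800 + 7750 + 5900 + 7150 + 15700 + 7350 + 5100 = 85800
Unweighted mean = 85800 / 12 = 7150
Weighted sum = 2950×311 + 9100×1351 + 7700×1098 + 3050×294 + 3250×297 + 10800×1015 + 7750×1014 + 5900×715 + 7150×1333 + 15700×1391 + 7350×1381 + 5100×277
  = 917450 + 12294100 + 8454600 + 896700 + 965250 + 10962000 + 7858500 + 4218500 + 9530950 + 21838700 + 10150350 + 1412700 = 89499800
Sum of weights = 311 + 1351 + 1098 + 294 + 297 + 1015 + 1014 + 715 + 1333 + 1391 + 1381 + 277 = 10477
Weighted mean = 89499800 / 10477 = 8542.5026
Difference (unweighted minus weighted) = -1392.5026

-1390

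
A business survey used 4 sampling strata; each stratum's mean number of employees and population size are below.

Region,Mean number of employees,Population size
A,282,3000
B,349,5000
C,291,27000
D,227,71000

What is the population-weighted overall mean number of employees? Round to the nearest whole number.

251

Σ Nₕ·x̄ₕ = 282×3000 + 349×5000 + 291×27000 + 227×71000
  = 26565000
Σ Nₕ = 3000 + 5000 + 27000 + 71000 = 106000
Overall mean = 26565000 / 106000 = 250.61321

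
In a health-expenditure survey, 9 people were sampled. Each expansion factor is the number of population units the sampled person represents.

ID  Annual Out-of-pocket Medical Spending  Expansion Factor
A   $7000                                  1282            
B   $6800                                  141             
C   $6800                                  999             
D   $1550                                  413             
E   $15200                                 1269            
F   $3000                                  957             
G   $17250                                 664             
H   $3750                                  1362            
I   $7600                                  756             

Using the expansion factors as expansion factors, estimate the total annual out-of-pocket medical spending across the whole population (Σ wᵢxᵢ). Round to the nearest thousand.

61833000

Weighted total = 61833050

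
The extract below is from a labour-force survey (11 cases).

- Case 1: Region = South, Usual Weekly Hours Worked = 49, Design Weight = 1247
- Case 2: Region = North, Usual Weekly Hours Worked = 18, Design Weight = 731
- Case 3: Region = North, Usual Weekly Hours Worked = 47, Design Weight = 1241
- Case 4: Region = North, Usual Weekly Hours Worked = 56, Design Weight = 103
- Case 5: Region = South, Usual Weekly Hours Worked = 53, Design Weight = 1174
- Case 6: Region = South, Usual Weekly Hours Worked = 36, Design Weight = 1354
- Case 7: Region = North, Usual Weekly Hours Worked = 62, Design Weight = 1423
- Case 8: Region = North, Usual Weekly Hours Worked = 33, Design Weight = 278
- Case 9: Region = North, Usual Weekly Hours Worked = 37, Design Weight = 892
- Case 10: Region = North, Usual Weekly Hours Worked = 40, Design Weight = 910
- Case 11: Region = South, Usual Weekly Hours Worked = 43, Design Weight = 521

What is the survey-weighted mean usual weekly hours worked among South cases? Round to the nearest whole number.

45

South rows: 1, 5, 6, 11
Weighted sum = 49×1247 + 53×1174 + 36×1354 + 43×521
  = 61103 + 62222 + 48744 + 22403 = 194472
Sum of weights = 1247 + 1174 + 1354 + 521 = 4296
Weighted mean = 194472 / 4296 = 45.268156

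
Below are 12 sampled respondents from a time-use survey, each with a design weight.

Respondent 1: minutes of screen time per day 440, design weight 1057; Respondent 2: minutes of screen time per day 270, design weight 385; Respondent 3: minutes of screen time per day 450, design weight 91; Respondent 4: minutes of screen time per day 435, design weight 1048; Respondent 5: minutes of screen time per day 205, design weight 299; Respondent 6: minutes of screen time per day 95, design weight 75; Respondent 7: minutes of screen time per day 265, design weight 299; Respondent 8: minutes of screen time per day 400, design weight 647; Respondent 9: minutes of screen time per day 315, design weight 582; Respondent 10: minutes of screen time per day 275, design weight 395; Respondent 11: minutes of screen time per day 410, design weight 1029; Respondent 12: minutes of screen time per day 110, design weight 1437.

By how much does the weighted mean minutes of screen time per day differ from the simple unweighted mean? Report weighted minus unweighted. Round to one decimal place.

Unweighted sum = 440 + 270 + 450 + 435 + 205 + 95 + 265 + 400 + 315 + 275 + 410 + 110 = 3670
Unweighted mean = 3670 / 12 = 305.83333
Weighted sum = 440×1057 + 270×385 + 450×91 + 435×1048 + 205×299 + 95×75 + 265×299 + 400×647 + 315×582 + 275×395 + 410×1029 + 110×1437
  = 465080 + 103950 + 40950 + 455880 + 61295 + 7125 + 79235 + 258800 + 183330 + 108625 + 421890 + 158070 = 2344230
Sum of weights = 7344
Weighted mean = 2344230 / 7344 = 319.20343
Difference (weighted minus unweighted) = 13.370098

13.4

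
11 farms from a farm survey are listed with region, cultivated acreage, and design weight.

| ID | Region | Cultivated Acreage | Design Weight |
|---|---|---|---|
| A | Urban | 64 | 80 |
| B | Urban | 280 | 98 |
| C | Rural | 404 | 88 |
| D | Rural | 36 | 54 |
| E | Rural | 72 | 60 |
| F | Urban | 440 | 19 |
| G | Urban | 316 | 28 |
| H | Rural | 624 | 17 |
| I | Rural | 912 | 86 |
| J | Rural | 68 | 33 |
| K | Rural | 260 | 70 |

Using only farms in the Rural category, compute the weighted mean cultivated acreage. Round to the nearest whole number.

371

Rural rows: C, D, E, H, I, J, K
Weighted sum = 404×88 + 36×54 + 72×60 + 624×17 + 912×86 + 68×33 + 260×70
  = 35552 + 1944 + 4320 + 10608 + 78432 + 2244 + 18200 = 151300
Sum of weights = 408
Weighted mean = 151300 / 408 = 370.83333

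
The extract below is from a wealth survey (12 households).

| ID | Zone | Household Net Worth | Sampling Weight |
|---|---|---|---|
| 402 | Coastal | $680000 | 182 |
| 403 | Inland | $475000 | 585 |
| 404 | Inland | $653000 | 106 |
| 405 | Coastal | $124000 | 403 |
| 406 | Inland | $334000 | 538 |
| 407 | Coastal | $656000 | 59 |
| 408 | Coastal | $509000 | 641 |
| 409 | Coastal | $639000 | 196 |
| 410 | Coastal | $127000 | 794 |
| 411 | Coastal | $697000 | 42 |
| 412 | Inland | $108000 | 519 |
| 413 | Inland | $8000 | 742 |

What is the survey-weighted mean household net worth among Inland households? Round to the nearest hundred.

236500

Inland rows: 403, 404, 406, 412, 413
Weighted sum = 475000×585 + 653000×106 + 334000×538 + 108000×519 + 8000×742
  = 277875000 + 69218000 + 179692000 + 56052000 + 5936000 = 588773000
Sum of weights = 585 + 106 + 538 + 519 + 742 = 2490
Weighted mean = 588773000 / 2490 = 236455.02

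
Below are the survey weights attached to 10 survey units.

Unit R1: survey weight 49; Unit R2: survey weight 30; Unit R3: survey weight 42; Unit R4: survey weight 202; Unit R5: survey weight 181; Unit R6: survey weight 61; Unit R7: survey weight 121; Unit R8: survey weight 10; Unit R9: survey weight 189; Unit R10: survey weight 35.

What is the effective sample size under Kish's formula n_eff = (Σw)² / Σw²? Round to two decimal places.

Σ wᵢ = 49 + 30 + 42 + 202 + 181 + 61 + 121 + 10 + 189 + 35 = 920
Σ wᵢ² = 2401 + 900 + 1764 + 40804 + 32761 + 3721 + 14641 + 100 + 35721 + 1225 = 134038
n_eff = 920² / 134038 = 846400 / 134038 = 6.3146272

6.31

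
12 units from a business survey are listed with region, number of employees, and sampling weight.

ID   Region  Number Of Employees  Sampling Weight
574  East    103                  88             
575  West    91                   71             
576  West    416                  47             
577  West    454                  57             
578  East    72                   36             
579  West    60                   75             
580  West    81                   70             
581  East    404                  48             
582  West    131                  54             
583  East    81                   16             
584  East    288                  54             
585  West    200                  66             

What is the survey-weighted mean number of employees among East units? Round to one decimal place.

197.9

East rows: 574, 578, 581, 583, 584
Weighted sum = 103×88 + 72×36 + 404×48 + 81×16 + 288×54
  = 9064 + 2592 + 19392 + 1296 + 15552 = 47896
Sum of weights = 88 + 36 + 48 + 16 + 54 = 242
Weighted mean = 47896 / 242 = 197.91736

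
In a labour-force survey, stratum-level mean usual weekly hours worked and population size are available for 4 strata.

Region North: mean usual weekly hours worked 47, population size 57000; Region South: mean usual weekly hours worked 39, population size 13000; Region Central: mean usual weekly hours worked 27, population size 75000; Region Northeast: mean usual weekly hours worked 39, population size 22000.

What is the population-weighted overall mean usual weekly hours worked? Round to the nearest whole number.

Σ Nₕ·x̄ₕ = 47×57000 + 39×13000 + 27×75000 + 39×22000
  = 2679000 + 507000 + 2025000 + 858000 = 6069000
Σ Nₕ = 57000 + 13000 + 75000 + 22000 = 167000
Overall mean = 6069000 / 167000 = 36.341317

36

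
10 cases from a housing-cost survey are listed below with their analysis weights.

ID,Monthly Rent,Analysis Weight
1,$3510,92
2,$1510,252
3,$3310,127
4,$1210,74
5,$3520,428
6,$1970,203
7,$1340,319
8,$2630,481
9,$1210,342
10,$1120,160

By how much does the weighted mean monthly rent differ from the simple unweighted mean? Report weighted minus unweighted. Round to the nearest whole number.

Unweighted sum = 3510 + 1510 + 3310 + 1210 + 3520 + 1970 + 1340 + 2630 + 1210 + 1120 = 21330
Unweighted mean = 21330 / 10 = 2133
Weighted sum = 3510×92 + 1510×252 + 3310×127 + 1210×74 + 3520×428 + 1970×203 + 1340×319 + 2630×481 + 1210×342 + 1120×160
  = 322920 + 380520 + 420370 + 89540 + 1506560 + 399910 + 427460 + 1265030 + 413820 + 179200 = 5405330
Sum of weights = 92 + 252 + 127 + 74 + 428 + 203 + 319 + 481 + 342 + 160 = 2478
Weighted mean = 5405330 / 2478 = 2181.3277
Difference (weighted minus unweighted) = 48.327684

48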